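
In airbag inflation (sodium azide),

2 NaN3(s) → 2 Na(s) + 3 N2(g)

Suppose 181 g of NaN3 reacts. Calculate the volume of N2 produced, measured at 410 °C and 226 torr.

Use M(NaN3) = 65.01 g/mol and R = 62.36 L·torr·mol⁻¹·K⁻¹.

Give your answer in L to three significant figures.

787 L

n(NaN3) = 181.0 / 65.01 = 2.784 mol
n(N2) = (3/2) × 2.784 = 4.176 mol
V = nRT/P = 4.176 × 62.36 × 683.15 / 226 = 787.2 L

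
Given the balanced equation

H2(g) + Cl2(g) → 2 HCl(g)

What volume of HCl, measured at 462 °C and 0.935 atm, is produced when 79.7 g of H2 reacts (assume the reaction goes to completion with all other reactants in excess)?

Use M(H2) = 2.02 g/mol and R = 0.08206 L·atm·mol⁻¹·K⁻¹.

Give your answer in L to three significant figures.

5090 L

n(H2) = 79.70 / 2.02 = 39.46 mol
n(HCl) = (2/1) × 39.46 = 78.92 mol
V = nRT/P = 78.92 × 0.08206 × 735.15 / 0.935 = 5092 L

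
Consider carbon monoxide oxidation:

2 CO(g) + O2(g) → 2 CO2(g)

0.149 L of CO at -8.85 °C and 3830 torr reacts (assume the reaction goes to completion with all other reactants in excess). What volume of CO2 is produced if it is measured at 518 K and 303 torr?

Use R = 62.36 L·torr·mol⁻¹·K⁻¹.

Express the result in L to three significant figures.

n(CO) = PV/RT = (3830 × 0.149) / (62.36 × 264.3) = 0.03462 mol
n(CO2) = (2/2) × 0.03462 = 0.03462 mol
V = nRT/P = 0.03462 × 62.36 × 518 / 303 = 3.691 L

3.69 L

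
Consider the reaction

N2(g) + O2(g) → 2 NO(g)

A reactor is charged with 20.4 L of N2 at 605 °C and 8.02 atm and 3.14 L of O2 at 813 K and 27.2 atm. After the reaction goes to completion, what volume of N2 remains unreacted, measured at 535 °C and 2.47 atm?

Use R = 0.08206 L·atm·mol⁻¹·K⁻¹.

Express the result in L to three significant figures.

n(N2) = PV/RT = (8.02 × 20.4) / (0.08206 × 878.15) = 2.270 mol
n(O2) = PV/RT = (27.2 × 3.14) / (0.08206 × 813) = 1.280 mol
For 2.270 mol N2, stoichiometry requires (1/1) × 2.270 = 2.270 mol O2; 1.280 mol is available, so O2 is limiting.
n(N2) consumed = (1/1) × 1.280 = 1.280 mol; remaining = 2.270 − 1.280 = 0.9900 mol
V(N2) = nRT/P = 0.9900 × 0.08206 × 808.15 / 2.47 = 26.58 L

26.6 L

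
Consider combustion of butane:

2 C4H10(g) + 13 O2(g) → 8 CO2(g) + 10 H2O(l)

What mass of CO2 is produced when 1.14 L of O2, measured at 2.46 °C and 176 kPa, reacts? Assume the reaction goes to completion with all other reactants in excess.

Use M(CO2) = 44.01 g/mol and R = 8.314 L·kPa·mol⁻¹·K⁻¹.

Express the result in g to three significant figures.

n(O2) = PV/RT = (176 × 1.14) / (8.314 × 275.61) = 0.08756 mol
n(CO2) = (8/13) × 0.08756 = 0.05388 mol
m(CO2) = 0.05388 × 44.01 = 2.371 g

2.37 g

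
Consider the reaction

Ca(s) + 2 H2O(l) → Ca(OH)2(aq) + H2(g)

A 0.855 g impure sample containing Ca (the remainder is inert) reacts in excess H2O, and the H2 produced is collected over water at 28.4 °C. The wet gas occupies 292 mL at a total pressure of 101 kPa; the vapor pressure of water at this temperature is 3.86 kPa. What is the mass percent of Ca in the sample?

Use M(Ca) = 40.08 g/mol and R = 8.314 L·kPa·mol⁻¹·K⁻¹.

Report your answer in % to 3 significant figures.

P(H2) = 101 − 3.86 = 97.14 kPa
n(H2) = PV/RT = (97.14 × 0.2920) / (8.314 × 301.55) = 0.01131 mol
n(Ca) = (1/1) × 0.01131 = 0.01131 mol
m(Ca) = 0.01131 × 40.08 = 0.4533 g
%Ca = 0.4533 / 0.855 × 100 = 53.02%

53.0 %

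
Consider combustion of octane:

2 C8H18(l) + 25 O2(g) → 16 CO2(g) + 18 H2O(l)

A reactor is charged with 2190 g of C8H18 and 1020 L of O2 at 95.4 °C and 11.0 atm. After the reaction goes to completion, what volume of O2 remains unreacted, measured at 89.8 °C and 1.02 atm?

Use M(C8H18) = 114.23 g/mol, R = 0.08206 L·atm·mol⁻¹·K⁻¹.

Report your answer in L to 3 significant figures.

n(C8H18) = 2190 / 114.23 = 19.17 mol
n(O2) = PV/RT = (11.0 × 1020) / (0.08206 × 368.55) = 371.0 mol
For 19.17 mol C8H18, stoichiometry requires (25/2) × 19.17 = 239.6 mol O2; 371.0 mol is available, so C8H18 is limiting.
n(O2) consumed = (25/2) × 19.17 = 239.6 mol; remaining = 371.0 − 239.6 = 131.4 mol
V(O2) = nRT/P = 131.4 × 0.08206 × 362.95 / 1.02 = 3837 L

3840 L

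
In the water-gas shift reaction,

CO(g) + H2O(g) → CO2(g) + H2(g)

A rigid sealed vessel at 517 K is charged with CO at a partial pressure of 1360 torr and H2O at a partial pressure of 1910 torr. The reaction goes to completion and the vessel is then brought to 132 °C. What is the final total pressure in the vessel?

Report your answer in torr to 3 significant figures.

2560 torr

With V and T fixed, P_i ∝ n_i, so the mole ratios apply directly to partial pressures at 517 K.
P(H2O) required for 1360 torr of CO = (1/1) × 1360 = 1360 torr; available 1910 torr, so CO is limiting.
P(H2O) remaining = 1910 − (1/1) × 1360 = 550.0 torr
P(gaseous products) = (1+1)/1 × 1360 = 2720 torr
P_total at 517 K = 550.0 + 2720 = 3270 torr
Scaling to 132 °C: P = 3270 × 405.15/517 = 2563 torr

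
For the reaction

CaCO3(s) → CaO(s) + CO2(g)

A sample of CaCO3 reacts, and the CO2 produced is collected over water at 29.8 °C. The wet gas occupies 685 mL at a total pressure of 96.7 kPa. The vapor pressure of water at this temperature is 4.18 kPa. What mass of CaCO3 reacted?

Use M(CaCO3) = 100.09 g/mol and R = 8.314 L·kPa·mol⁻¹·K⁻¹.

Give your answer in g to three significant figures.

P(CO2) = 96.7 − 4.18 = 92.52 kPa
n(CO2) = PV/RT = (92.52 × 0.6850) / (8.314 × 302.95) = 0.02516 mol
n(CaCO3) = (1/1) × 0.02516 = 0.02516 mol
m(CaCO3) = 0.02516 × 100.09 = 2.518 g

2.52 g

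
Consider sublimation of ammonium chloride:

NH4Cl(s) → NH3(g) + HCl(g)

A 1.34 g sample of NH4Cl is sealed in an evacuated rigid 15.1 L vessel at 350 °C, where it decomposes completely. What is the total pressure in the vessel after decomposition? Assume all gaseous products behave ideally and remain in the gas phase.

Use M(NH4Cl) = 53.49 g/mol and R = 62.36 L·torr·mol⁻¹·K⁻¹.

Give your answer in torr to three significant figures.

n(NH4Cl) = 1.34 / 53.49 = 0.02505 mol
n(gas produced) = (2/1) × 0.02505 = 0.05010 mol
P = nRT/V = 0.05010 × 62.36 × 623.15 / 15.1 = 128.9 torr

129 torr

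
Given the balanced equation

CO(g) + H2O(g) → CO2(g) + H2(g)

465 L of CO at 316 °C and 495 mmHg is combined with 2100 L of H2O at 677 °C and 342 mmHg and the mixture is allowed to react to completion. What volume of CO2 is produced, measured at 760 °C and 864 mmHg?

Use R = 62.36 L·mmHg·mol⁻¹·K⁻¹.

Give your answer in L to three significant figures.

n(CO) = PV/RT = (495 × 465) / (62.36 × 589.15) = 6.265 mol
n(H2O) = PV/RT = (342 × 2100) / (62.36 × 950.15) = 12.12 mol
For 6.265 mol CO, stoichiometry requires (1/1) × 6.265 = 6.265 mol H2O; 12.12 mol is available, so CO is limiting.
n(CO2) = (1/1) × 6.265 = 6.265 mol
V(CO2) = nRT/P = 6.265 × 62.36 × 1033.15 / 864 = 467.2 L

467 L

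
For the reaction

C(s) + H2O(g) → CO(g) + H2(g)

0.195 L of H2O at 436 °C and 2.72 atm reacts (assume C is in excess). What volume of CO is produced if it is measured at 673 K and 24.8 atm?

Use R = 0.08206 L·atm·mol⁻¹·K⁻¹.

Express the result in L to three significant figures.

n(H2O) = PV/RT = (2.72 × 0.195) / (0.08206 × 709.15) = 0.009115 mol
n(CO) = (1/1) × 0.009115 = 0.009115 mol
V = nRT/P = 0.009115 × 0.08206 × 673 / 24.8 = 0.02030 L

0.0203 L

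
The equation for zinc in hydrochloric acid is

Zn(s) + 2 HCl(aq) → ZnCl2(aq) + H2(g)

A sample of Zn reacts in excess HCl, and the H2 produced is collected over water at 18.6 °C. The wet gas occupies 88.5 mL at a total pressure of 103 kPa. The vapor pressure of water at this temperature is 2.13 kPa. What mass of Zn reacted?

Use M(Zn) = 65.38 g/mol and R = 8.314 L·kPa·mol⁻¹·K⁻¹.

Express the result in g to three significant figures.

P(H2) = 103 − 2.13 = 100.9 kPa
n(H2) = PV/RT = (100.9 × 0.08850) / (8.314 × 291.75) = 0.003681 mol
n(Zn) = (1/1) × 0.003681 = 0.003681 mol
m(Zn) = 0.003681 × 65.38 = 0.2407 g

0.241 g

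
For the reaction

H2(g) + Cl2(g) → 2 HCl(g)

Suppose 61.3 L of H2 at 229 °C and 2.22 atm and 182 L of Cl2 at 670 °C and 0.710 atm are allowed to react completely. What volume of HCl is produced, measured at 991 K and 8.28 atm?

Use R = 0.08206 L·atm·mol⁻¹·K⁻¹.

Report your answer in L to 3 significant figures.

32.8 L

n(H2) = PV/RT = (2.22 × 61.3) / (0.08206 × 502.15) = 3.303 mol
n(Cl2) = PV/RT = (0.710 × 182) / (0.08206 × 943.15) = 1.670 mol
For 3.303 mol H2, stoichiometry requires (1/1) × 3.303 = 3.303 mol Cl2; 1.670 mol is available, so Cl2 is limiting.
n(HCl) = (2/1) × 1.670 = 3.340 mol
V(HCl) = nRT/P = 3.340 × 0.08206 × 991 / 8.28 = 32.80 L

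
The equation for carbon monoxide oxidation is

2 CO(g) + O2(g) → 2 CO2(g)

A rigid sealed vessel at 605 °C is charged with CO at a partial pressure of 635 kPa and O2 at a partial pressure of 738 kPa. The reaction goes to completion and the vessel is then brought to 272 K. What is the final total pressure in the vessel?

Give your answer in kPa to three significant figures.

At constant V, partial pressures at 605 °C are proportional to moles, so apply stoichiometry directly to pressures.
P(O2) required for 635 kPa of CO = (1/2) × 635 = 317.5 kPa; available 738 kPa, so CO is limiting.
P(O2) remaining = 738 − (1/2) × 635 = 420.5 kPa
P(gaseous products) = (2)/2 × 635 = 635.0 kPa
P_total at 605 °C = 420.5 + 635.0 = 1056 kPa
Scaling to 272 K: P = 1056 × 272/878.15 = 327.1 kPa

327 kPa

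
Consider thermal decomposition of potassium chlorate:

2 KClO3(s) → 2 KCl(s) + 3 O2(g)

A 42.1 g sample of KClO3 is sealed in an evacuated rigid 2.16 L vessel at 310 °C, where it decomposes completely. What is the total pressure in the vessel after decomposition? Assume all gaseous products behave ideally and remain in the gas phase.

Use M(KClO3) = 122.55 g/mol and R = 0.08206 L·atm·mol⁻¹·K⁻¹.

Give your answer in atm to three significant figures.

11.4 atm

n(KClO3) = 42.1 / 122.55 = 0.3435 mol
n(gas produced) = (3/2) × 0.3435 = 0.5152 mol
P = nRT/V = 0.5152 × 0.08206 × 583.15 / 2.16 = 11.41 atm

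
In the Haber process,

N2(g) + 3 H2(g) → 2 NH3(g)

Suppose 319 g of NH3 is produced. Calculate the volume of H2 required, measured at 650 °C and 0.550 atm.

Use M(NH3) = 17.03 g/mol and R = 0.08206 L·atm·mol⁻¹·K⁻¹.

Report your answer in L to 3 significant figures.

3870 L

n(NH3) = 319.0 / 17.03 = 18.73 mol
n(H2) = (3/2) × 18.73 = 28.09 mol
V = nRT/P = 28.09 × 0.08206 × 923.15 / 0.550 = 3869 L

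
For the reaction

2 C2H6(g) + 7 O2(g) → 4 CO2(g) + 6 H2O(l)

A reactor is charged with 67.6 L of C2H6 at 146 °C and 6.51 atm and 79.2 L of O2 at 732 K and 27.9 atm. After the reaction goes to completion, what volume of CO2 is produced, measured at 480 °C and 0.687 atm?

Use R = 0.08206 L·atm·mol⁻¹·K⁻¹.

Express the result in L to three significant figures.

n(C2H6) = PV/RT = (6.51 × 67.6) / (0.08206 × 419.15) = 12.79 mol
n(O2) = PV/RT = (27.9 × 79.2) / (0.08206 × 732) = 36.79 mol
For 12.79 mol C2H6, stoichiometry requires (7/2) × 12.79 = 44.77 mol O2; 36.79 mol is available, so O2 is limiting.
n(CO2) = (4/7) × 36.79 = 21.02 mol
V(CO2) = nRT/P = 21.02 × 0.08206 × 753.15 / 0.687 = 1891 L

1890 L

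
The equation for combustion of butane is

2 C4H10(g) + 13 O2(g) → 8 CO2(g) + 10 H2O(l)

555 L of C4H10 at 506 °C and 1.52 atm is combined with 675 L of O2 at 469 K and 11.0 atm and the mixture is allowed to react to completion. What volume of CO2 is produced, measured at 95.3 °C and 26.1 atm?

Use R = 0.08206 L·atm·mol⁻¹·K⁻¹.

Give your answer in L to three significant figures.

n(C4H10) = PV/RT = (1.52 × 555) / (0.08206 × 779.15) = 13.19 mol
n(O2) = PV/RT = (11.0 × 675) / (0.08206 × 469) = 192.9 mol
For 13.19 mol C4H10, stoichiometry requires (13/2) × 13.19 = 85.73 mol O2; 192.9 mol is available, so C4H10 is limiting.
n(CO2) = (8/2) × 13.19 = 52.76 mol
V(CO2) = nRT/P = 52.76 × 0.08206 × 368.45 / 26.1 = 61.12 L

61.1 L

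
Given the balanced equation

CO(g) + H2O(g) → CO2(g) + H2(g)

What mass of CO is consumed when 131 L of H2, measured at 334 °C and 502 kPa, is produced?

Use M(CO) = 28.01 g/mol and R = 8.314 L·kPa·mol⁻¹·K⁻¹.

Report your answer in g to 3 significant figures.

365 g

n(H2) = PV/RT = (502 × 131) / (8.314 × 607.15) = 13.03 mol
n(CO) = (1/1) × 13.03 = 13.03 mol
m(CO) = 13.03 × 28.01 = 365.0 g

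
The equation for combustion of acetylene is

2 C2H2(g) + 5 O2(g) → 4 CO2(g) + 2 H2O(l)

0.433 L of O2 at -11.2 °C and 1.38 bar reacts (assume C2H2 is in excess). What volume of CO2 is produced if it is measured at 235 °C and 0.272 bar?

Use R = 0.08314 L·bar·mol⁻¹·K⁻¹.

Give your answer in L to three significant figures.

n(O2) = PV/RT = (1.38 × 0.433) / (0.08314 × 261.95) = 0.02744 mol
n(CO2) = (4/5) × 0.02744 = 0.02195 mol
V = nRT/P = 0.02195 × 0.08314 × 508.15 / 0.272 = 3.409 L

3.41 L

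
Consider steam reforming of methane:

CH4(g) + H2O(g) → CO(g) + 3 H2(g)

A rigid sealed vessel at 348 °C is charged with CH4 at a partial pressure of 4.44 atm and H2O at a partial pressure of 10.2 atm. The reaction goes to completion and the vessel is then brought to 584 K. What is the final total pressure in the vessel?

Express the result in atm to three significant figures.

22.1 atm

At constant V, partial pressures at 348 °C are proportional to moles, so apply stoichiometry directly to pressures.
P(H2O) required for 4.44 atm of CH4 = (1/1) × 4.44 = 4.440 atm; available 10.2 atm, so CH4 is limiting.
P(H2O) remaining = 10.2 − (1/1) × 4.44 = 5.760 atm
P(gaseous products) = (1+3)/1 × 4.44 = 17.76 atm
P_total at 348 °C = 5.760 + 17.76 = 23.52 atm
Scaling to 584 K: P = 23.52 × 584/621.15 = 22.11 atm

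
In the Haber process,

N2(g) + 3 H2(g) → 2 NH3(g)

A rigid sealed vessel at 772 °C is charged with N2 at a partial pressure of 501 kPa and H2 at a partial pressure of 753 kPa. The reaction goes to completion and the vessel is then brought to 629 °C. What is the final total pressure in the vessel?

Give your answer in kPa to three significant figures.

Because the vessel is rigid and T is held at 772 °C, work the stoichiometry in partial pressures (P_i = n_iRT/V).
P(H2) required for 501 kPa of N2 = (3/1) × 501 = 1503 kPa; available 753 kPa, so H2 is limiting.
P(N2) remaining = 501 − (1/3) × 753 = 250.0 kPa
P(gaseous products) = (2)/3 × 753 = 502.0 kPa
P_total at 772 °C = 250.0 + 502.0 = 752.0 kPa
Scaling to 629 °C: P = 752.0 × 902.15/1045.15 = 649.1 kPa

649 kPa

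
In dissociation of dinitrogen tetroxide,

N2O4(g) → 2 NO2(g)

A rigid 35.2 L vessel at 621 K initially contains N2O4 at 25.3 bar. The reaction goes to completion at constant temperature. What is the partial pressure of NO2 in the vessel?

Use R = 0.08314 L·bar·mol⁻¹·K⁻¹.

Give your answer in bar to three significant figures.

50.6 bar

n(N2O4)₀ = PV/RT = (25.3 × 35.2) / (0.08314 × 621) = 17.25 mol
n(NO2) = (2/1) × 17.25 = 34.50 mol
P(NO2) = nRT/V = 34.50 × 0.08314 × 621 / 35.2 = 50.60 bar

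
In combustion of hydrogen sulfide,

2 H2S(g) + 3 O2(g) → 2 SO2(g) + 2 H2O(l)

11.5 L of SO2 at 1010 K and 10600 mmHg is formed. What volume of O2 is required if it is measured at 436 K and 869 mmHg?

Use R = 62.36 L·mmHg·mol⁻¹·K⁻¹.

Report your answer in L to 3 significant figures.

n(SO2) = PV/RT = (10600 × 11.5) / (62.36 × 1010) = 1.935 mol
n(O2) = (3/2) × 1.935 = 2.902 mol
V = nRT/P = 2.902 × 62.36 × 436 / 869 = 90.80 L

90.8 L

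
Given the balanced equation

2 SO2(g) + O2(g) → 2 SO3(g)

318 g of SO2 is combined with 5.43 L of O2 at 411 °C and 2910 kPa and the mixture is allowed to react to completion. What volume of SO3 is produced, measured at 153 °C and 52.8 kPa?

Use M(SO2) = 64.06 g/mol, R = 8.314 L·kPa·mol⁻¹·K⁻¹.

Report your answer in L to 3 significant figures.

n(SO2) = 318 / 64.06 = 4.964 mol
n(O2) = PV/RT = (2910 × 5.43) / (8.314 × 684.15) = 2.778 mol
For 4.964 mol SO2, stoichiometry requires (1/2) × 4.964 = 2.482 mol O2; 2.778 mol is available, so SO2 is limiting.
n(SO3) = (2/2) × 4.964 = 4.964 mol
V(SO3) = nRT/P = 4.964 × 8.314 × 426.15 / 52.8 = 333.1 L

333 L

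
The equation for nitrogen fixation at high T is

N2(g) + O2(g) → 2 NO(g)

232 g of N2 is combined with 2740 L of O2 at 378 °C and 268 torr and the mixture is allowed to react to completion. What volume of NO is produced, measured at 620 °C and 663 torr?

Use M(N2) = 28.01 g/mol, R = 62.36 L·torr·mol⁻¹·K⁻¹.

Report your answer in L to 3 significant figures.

n(N2) = 232 / 28.01 = 8.283 mol
n(O2) = PV/RT = (268 × 2740) / (62.36 × 651.15) = 18.08 mol
For 8.283 mol N2, stoichiometry requires (1/1) × 8.283 = 8.283 mol O2; 18.08 mol is available, so N2 is limiting.
n(NO) = (2/1) × 8.283 = 16.57 mol
V(NO) = nRT/P = 16.57 × 62.36 × 893.15 / 663 = 1392 L

1390 L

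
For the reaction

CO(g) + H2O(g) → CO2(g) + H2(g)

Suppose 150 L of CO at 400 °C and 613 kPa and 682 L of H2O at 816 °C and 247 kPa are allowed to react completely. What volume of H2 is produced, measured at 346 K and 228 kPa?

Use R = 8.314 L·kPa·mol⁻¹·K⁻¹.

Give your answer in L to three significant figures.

n(CO) = PV/RT = (613 × 150) / (8.314 × 673.15) = 16.43 mol
n(H2O) = PV/RT = (247 × 682) / (8.314 × 1089.15) = 18.60 mol
For 16.43 mol CO, stoichiometry requires (1/1) × 16.43 = 16.43 mol H2O; 18.60 mol is available, so CO is limiting.
n(H2) = (1/1) × 16.43 = 16.43 mol
V(H2) = nRT/P = 16.43 × 8.314 × 346 / 228 = 207.3 L

207 L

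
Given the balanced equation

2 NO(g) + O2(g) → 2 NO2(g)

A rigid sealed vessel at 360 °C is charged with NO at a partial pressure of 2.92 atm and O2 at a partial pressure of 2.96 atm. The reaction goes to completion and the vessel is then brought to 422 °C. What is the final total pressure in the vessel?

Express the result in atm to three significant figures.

At constant V, partial pressures at 360 °C are proportional to moles, so apply stoichiometry directly to pressures.
P(O2) required for 2.92 atm of NO = (1/2) × 2.92 = 1.460 atm; available 2.96 atm, so NO is limiting.
P(O2) remaining = 2.96 − (1/2) × 2.92 = 1.500 atm
P(gaseous products) = (2)/2 × 2.92 = 2.920 atm
P_total at 360 °C = 1.500 + 2.920 = 4.420 atm
Scaling to 422 °C: P = 4.420 × 695.15/633.15 = 4.853 atm

4.85 atm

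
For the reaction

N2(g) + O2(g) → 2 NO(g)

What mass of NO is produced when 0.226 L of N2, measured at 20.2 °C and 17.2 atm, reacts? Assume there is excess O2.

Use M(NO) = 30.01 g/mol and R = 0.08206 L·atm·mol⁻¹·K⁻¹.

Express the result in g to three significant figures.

n(N2) = PV/RT = (17.2 × 0.226) / (0.08206 × 293.35) = 0.1615 mol
n(NO) = (2/1) × 0.1615 = 0.3230 mol
m(NO) = 0.3230 × 30.01 = 9.693 g

9.69 g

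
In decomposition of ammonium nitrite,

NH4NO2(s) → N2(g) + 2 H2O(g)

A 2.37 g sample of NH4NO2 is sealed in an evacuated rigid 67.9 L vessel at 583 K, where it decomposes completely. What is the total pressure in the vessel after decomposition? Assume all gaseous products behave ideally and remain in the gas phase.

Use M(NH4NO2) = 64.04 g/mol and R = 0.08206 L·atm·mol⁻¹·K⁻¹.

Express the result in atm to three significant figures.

0.0782 atm

n(NH4NO2) = 2.37 / 64.04 = 0.03701 mol
n(gas produced) = (3/1) × 0.03701 = 0.1110 mol
P = nRT/V = 0.1110 × 0.08206 × 583 / 67.9 = 0.07821 atm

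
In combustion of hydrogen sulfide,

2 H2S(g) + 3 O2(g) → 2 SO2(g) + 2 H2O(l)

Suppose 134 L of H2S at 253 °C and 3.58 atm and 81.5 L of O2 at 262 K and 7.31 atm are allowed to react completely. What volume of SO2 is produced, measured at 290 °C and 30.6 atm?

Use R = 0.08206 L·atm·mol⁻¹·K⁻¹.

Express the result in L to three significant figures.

n(H2S) = PV/RT = (3.58 × 134) / (0.08206 × 526.15) = 11.11 mol
n(O2) = PV/RT = (7.31 × 81.5) / (0.08206 × 262) = 27.71 mol
For 11.11 mol H2S, stoichiometry requires (3/2) × 11.11 = 16.66 mol O2; 27.71 mol is available, so H2S is limiting.
n(SO2) = (2/2) × 11.11 = 11.11 mol
V(SO2) = nRT/P = 11.11 × 0.08206 × 563.15 / 30.6 = 16.78 L

16.8 L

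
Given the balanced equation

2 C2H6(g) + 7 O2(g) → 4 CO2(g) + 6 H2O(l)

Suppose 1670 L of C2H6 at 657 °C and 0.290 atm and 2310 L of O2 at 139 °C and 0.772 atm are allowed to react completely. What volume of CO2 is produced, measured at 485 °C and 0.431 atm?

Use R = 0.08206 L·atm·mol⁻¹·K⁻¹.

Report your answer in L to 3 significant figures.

n(C2H6) = PV/RT = (0.290 × 1670) / (0.08206 × 930.15) = 6.345 mol
n(O2) = PV/RT = (0.772 × 2310) / (0.08206 × 412.15) = 52.73 mol
For 6.345 mol C2H6, stoichiometry requires (7/2) × 6.345 = 22.21 mol O2; 52.73 mol is available, so C2H6 is limiting.
n(CO2) = (4/2) × 6.345 = 12.69 mol
V(CO2) = nRT/P = 12.69 × 0.08206 × 758.15 / 0.431 = 1832 L

1830 L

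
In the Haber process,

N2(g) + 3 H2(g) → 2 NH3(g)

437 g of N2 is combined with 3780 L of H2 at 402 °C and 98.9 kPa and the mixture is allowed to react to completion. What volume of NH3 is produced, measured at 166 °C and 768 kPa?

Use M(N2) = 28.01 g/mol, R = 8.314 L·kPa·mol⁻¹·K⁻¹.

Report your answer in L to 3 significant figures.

148 L

n(N2) = 437 / 28.01 = 15.60 mol
n(H2) = PV/RT = (98.9 × 3780) / (8.314 × 675.15) = 66.60 mol
For 15.60 mol N2, stoichiometry requires (3/1) × 15.60 = 46.80 mol H2; 66.60 mol is available, so N2 is limiting.
n(NH3) = (2/1) × 15.60 = 31.20 mol
V(NH3) = nRT/P = 31.20 × 8.314 × 439.15 / 768 = 148.3 L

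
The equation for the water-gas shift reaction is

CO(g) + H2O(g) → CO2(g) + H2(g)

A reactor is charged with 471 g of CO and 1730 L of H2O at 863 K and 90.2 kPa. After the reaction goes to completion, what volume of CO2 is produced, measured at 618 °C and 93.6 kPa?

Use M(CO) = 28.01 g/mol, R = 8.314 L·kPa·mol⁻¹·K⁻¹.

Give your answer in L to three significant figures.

n(CO) = 471 / 28.01 = 16.82 mol
n(H2O) = PV/RT = (90.2 × 1730) / (8.314 × 863) = 21.75 mol
For 16.82 mol CO, stoichiometry requires (1/1) × 16.82 = 16.82 mol H2O; 21.75 mol is available, so CO is limiting.
n(CO2) = (1/1) × 16.82 = 16.82 mol
V(CO2) = nRT/P = 16.82 × 8.314 × 891.15 / 93.6 = 1331 L

1330 L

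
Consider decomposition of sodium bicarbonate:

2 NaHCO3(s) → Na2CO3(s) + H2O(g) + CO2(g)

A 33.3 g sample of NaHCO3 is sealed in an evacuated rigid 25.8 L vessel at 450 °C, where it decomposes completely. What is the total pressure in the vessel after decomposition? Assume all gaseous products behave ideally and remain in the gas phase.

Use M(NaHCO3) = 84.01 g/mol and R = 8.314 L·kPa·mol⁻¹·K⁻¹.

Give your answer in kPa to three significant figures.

n(NaHCO3) = 33.3 / 84.01 = 0.3964 mol
n(gas produced) = (2/2) × 0.3964 = 0.3964 mol
P = nRT/V = 0.3964 × 8.314 × 723.15 / 25.8 = 92.37 kPa

92.4 kPa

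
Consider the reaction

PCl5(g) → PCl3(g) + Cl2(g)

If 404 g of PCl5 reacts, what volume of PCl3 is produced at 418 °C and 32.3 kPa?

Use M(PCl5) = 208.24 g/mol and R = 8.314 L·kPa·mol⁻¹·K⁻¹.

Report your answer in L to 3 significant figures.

n(PCl5) = 404.0 / 208.24 = 1.940 mol
n(PCl3) = (1/1) × 1.940 = 1.940 mol
V = nRT/P = 1.940 × 8.314 × 691.15 / 32.3 = 345.1 L

345 L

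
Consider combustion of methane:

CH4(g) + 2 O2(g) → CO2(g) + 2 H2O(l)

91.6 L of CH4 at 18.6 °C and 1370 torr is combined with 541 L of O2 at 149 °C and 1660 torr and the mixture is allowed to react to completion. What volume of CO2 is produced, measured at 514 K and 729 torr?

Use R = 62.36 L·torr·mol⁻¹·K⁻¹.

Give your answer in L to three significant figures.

303 L

n(CH4) = PV/RT = (1370 × 91.6) / (62.36 × 291.75) = 6.898 mol
n(O2) = PV/RT = (1660 × 541) / (62.36 × 422.15) = 34.11 mol
For 6.898 mol CH4, stoichiometry requires (2/1) × 6.898 = 13.80 mol O2; 34.11 mol is available, so CH4 is limiting.
n(CO2) = (1/1) × 6.898 = 6.898 mol
V(CO2) = nRT/P = 6.898 × 62.36 × 514 / 729 = 303.3 L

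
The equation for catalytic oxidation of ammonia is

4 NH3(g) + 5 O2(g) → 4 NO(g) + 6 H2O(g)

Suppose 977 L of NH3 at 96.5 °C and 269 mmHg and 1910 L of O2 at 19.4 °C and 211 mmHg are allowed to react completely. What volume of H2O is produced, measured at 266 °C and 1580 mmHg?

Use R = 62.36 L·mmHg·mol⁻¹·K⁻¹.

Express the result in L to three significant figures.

n(NH3) = PV/RT = (269 × 977) / (62.36 × 369.65) = 11.40 mol
n(O2) = PV/RT = (211 × 1910) / (62.36 × 292.55) = 22.09 mol
For 11.40 mol NH3, stoichiometry requires (5/4) × 11.40 = 14.25 mol O2; 22.09 mol is available, so NH3 is limiting.
n(H2O) = (6/4) × 11.40 = 17.10 mol
V(H2O) = nRT/P = 17.10 × 62.36 × 539.15 / 1580 = 363.9 L

364 L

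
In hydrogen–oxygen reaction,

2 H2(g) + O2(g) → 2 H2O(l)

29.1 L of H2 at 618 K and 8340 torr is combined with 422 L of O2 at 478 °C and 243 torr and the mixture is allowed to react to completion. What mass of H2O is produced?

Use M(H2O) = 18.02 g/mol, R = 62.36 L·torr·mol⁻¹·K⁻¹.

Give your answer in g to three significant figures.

n(H2) = PV/RT = (8340 × 29.1) / (62.36 × 618) = 6.297 mol
n(O2) = PV/RT = (243 × 422) / (62.36 × 751.15) = 2.189 mol
For 6.297 mol H2, stoichiometry requires (1/2) × 6.297 = 3.148 mol O2; 2.189 mol is available, so O2 is limiting.
n(H2O) = (2/1) × 2.189 = 4.378 mol
m(H2O) = 4.378 × 18.02 = 78.89 g

78.9 g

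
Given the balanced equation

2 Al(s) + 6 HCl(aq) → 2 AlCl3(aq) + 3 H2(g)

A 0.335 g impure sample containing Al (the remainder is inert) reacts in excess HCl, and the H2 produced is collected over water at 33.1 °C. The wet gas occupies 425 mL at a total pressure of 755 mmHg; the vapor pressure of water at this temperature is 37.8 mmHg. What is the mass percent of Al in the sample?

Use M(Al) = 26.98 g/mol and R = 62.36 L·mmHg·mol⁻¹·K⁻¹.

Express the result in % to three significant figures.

85.7 %

P(H2) = 755 − 37.8 = 717.2 mmHg
n(H2) = PV/RT = (717.2 × 0.4250) / (62.36 × 306.25) = 0.01596 mol
n(Al) = (2/3) × 0.01596 = 0.01064 mol
m(Al) = 0.01064 × 26.98 = 0.2871 g
%Al = 0.2871 / 0.335 × 100 = 85.70%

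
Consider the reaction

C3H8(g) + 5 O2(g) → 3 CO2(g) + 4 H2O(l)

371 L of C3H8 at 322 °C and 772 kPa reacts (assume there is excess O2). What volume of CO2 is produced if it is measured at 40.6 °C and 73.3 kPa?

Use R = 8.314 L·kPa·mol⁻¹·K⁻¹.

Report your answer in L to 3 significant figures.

n(C3H8) = PV/RT = (772 × 371) / (8.314 × 595.15) = 57.88 mol
n(CO2) = (3/1) × 57.88 = 173.6 mol
V = nRT/P = 173.6 × 8.314 × 313.75 / 73.3 = 6178 L

6180 L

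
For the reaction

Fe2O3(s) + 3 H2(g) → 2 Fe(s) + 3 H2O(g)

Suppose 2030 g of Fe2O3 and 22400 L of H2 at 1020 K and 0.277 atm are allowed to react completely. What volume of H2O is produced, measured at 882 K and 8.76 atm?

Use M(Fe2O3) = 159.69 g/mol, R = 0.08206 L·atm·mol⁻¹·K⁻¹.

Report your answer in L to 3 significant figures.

315 L

n(Fe2O3) = 2030 / 159.69 = 12.71 mol
n(H2) = PV/RT = (0.277 × 22400) / (0.08206 × 1020) = 74.13 mol
For 12.71 mol Fe2O3, stoichiometry requires (3/1) × 12.71 = 38.13 mol H2; 74.13 mol is available, so Fe2O3 is limiting.
n(H2O) = (3/1) × 12.71 = 38.13 mol
V(H2O) = nRT/P = 38.13 × 0.08206 × 882 / 8.76 = 315.0 L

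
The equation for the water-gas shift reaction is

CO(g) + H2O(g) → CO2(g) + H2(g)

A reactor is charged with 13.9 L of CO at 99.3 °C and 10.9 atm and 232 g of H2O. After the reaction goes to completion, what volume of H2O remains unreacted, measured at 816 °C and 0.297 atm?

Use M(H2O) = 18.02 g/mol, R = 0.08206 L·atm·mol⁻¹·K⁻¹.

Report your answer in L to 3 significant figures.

2380 L

n(CO) = PV/RT = (10.9 × 13.9) / (0.08206 × 372.45) = 4.957 mol
n(H2O) = 232 / 18.02 = 12.87 mol
For 4.957 mol CO, stoichiometry requires (1/1) × 4.957 = 4.957 mol H2O; 12.87 mol is available, so CO is limiting.
n(H2O) consumed = (1/1) × 4.957 = 4.957 mol; remaining = 12.87 − 4.957 = 7.913 mol
V(H2O) = nRT/P = 7.913 × 0.08206 × 1089.15 / 0.297 = 2381 L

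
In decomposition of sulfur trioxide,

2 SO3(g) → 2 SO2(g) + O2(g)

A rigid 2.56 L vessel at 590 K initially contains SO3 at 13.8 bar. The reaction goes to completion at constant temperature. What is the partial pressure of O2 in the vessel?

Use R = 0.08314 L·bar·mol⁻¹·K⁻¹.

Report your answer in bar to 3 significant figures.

6.90 bar

n(SO3)₀ = PV/RT = (13.8 × 2.56) / (0.08314 × 590) = 0.7202 mol
n(O2) = (1/2) × 0.7202 = 0.3601 mol
P(O2) = nRT/V = 0.3601 × 0.08314 × 590 / 2.56 = 6.900 bar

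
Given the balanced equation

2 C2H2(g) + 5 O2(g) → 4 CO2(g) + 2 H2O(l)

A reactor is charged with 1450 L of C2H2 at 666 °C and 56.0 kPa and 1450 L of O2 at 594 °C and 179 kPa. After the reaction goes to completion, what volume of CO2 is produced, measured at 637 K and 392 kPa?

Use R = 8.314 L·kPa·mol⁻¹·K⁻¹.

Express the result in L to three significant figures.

n(C2H2) = PV/RT = (56.0 × 1450) / (8.314 × 939.15) = 10.40 mol
n(O2) = PV/RT = (179 × 1450) / (8.314 × 867.15) = 36.00 mol
For 10.40 mol C2H2, stoichiometry requires (5/2) × 10.40 = 26.00 mol O2; 36.00 mol is available, so C2H2 is limiting.
n(CO2) = (4/2) × 10.40 = 20.80 mol
V(CO2) = nRT/P = 20.80 × 8.314 × 637 / 392 = 281.0 L

281 L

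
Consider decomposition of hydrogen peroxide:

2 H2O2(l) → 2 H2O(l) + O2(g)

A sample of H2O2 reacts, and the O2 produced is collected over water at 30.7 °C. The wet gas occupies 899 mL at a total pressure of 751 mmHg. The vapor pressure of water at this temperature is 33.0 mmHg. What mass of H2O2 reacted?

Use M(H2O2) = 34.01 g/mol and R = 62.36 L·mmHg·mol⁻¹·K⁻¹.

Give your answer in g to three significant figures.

P(O2) = 751 − 33.0 = 718.0 mmHg
n(O2) = PV/RT = (718.0 × 0.8990) / (62.36 × 303.85) = 0.03407 mol
n(H2O2) = (2/1) × 0.03407 = 0.06814 mol
m(H2O2) = 0.06814 × 34.01 = 2.317 g

2.32 g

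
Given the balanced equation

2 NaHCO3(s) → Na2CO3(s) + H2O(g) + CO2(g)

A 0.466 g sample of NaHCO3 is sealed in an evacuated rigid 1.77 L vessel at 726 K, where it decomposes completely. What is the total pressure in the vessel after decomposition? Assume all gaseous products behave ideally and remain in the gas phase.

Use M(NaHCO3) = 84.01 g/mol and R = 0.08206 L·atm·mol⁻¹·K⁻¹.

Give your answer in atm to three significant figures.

n(NaHCO3) = 0.466 / 84.01 = 0.005547 mol
n(gas produced) = (2/2) × 0.005547 = 0.005547 mol
P = nRT/V = 0.005547 × 0.08206 × 726 / 1.77 = 0.1867 atm

0.187 atm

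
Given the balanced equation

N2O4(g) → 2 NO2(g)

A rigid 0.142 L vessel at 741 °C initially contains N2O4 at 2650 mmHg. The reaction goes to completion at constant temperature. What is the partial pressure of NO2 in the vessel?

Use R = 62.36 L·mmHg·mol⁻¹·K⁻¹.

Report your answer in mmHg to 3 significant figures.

n(N2O4)₀ = PV/RT = (2650 × 0.142) / (62.36 × 1014.15) = 0.005950 mol
n(NO2) = (2/1) × 0.005950 = 0.01190 mol
P(NO2) = nRT/V = 0.01190 × 62.36 × 1014.15 / 0.142 = 5300 mmHg

5300 mmHg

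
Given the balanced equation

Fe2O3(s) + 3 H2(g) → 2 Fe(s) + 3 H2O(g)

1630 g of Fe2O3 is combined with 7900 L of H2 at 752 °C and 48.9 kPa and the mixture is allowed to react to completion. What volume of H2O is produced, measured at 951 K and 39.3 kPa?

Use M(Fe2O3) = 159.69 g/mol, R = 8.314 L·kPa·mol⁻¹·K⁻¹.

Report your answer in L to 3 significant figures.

6160 L

n(Fe2O3) = 1630 / 159.69 = 10.21 mol
n(H2) = PV/RT = (48.9 × 7900) / (8.314 × 1025.15) = 45.33 mol
For 10.21 mol Fe2O3, stoichiometry requires (3/1) × 10.21 = 30.63 mol H2; 45.33 mol is available, so Fe2O3 is limiting.
n(H2O) = (3/1) × 10.21 = 30.63 mol
V(H2O) = nRT/P = 30.63 × 8.314 × 951 / 39.3 = 6162 L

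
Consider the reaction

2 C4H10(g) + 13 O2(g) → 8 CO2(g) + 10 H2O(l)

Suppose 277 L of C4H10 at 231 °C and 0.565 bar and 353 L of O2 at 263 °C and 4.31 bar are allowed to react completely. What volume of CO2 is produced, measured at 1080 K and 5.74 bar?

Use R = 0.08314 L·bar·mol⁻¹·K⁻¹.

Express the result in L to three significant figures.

n(C4H10) = PV/RT = (0.565 × 277) / (0.08314 × 504.15) = 3.734 mol
n(O2) = PV/RT = (4.31 × 353) / (0.08314 × 536.15) = 34.13 mol
For 3.734 mol C4H10, stoichiometry requires (13/2) × 3.734 = 24.27 mol O2; 34.13 mol is available, so C4H10 is limiting.
n(CO2) = (8/2) × 3.734 = 14.94 mol
V(CO2) = nRT/P = 14.94 × 0.08314 × 1080 / 5.74 = 233.7 L

234 L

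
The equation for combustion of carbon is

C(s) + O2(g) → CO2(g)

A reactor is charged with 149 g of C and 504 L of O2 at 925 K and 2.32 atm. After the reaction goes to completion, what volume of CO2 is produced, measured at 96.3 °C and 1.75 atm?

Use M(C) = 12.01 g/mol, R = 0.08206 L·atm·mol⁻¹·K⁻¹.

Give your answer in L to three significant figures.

n(C) = 149 / 12.01 = 12.41 mol
n(O2) = PV/RT = (2.32 × 504) / (0.08206 × 925) = 15.40 mol
For 12.41 mol C, stoichiometry requires (1/1) × 12.41 = 12.41 mol O2; 15.40 mol is available, so C is limiting.
n(CO2) = (1/1) × 12.41 = 12.41 mol
V(CO2) = nRT/P = 12.41 × 0.08206 × 369.45 / 1.75 = 215.0 L

215 L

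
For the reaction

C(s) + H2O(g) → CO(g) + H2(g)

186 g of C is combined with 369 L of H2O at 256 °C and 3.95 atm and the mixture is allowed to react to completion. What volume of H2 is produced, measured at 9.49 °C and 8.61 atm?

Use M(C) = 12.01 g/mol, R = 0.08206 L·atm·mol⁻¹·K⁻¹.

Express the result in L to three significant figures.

n(C) = 186 / 12.01 = 15.49 mol
n(H2O) = PV/RT = (3.95 × 369) / (0.08206 × 529.15) = 33.57 mol
For 15.49 mol C, stoichiometry requires (1/1) × 15.49 = 15.49 mol H2O; 33.57 mol is available, so C is limiting.
n(H2) = (1/1) × 15.49 = 15.49 mol
V(H2) = nRT/P = 15.49 × 0.08206 × 282.64 / 8.61 = 41.73 L

41.7 L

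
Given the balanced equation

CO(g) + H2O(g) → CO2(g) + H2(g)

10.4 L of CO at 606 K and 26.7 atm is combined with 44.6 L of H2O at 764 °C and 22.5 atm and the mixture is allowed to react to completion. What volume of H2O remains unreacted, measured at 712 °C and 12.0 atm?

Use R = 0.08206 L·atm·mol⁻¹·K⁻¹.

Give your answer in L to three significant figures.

n(CO) = PV/RT = (26.7 × 10.4) / (0.08206 × 606) = 5.584 mol
n(H2O) = PV/RT = (22.5 × 44.6) / (0.08206 × 1037.15) = 11.79 mol
For 5.584 mol CO, stoichiometry requires (1/1) × 5.584 = 5.584 mol H2O; 11.79 mol is available, so CO is limiting.
n(H2O) consumed = (1/1) × 5.584 = 5.584 mol; remaining = 11.79 − 5.584 = 6.206 mol
V(H2O) = nRT/P = 6.206 × 0.08206 × 985.15 / 12.0 = 41.81 L

41.8 L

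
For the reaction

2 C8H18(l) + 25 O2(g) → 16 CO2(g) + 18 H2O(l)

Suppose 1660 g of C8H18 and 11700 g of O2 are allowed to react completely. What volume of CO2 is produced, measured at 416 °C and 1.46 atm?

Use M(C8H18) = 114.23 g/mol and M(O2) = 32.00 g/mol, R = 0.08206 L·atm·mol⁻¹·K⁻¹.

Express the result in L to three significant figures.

4500 L

n(C8H18) = 1660 / 114.23 = 14.53 mol
n(O2) = 11700 / 32.00 = 365.6 mol
For 14.53 mol C8H18, stoichiometry requires (25/2) × 14.53 = 181.6 mol O2; 365.6 mol is available, so C8H18 is limiting.
n(CO2) = (16/2) × 14.53 = 116.2 mol
V(CO2) = nRT/P = 116.2 × 0.08206 × 689.15 / 1.46 = 4501 L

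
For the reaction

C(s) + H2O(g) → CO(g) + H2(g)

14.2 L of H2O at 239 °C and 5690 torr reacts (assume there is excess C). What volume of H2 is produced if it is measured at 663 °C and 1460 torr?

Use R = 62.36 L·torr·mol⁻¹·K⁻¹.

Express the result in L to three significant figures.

n(H2O) = PV/RT = (5690 × 14.2) / (62.36 × 512.15) = 2.530 mol
n(H2) = (1/1) × 2.530 = 2.530 mol
V = nRT/P = 2.530 × 62.36 × 936.15 / 1460 = 101.2 L

101 L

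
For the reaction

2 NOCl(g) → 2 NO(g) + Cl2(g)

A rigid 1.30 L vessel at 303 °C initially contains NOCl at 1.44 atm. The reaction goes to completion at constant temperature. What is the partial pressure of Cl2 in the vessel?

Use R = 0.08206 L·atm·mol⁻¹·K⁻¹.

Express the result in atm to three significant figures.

n(NOCl)₀ = PV/RT = (1.44 × 1.30) / (0.08206 × 576.15) = 0.03959 mol
n(Cl2) = (1/2) × 0.03959 = 0.01980 mol
P(Cl2) = nRT/V = 0.01980 × 0.08206 × 576.15 / 1.30 = 0.7201 atm

0.720 atm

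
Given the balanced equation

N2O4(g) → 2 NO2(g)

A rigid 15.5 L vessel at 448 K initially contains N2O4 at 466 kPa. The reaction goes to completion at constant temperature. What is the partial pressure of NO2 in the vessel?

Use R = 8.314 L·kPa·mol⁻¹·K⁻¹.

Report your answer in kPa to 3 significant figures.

n(N2O4)₀ = PV/RT = (466 × 15.5) / (8.314 × 448) = 1.939 mol
n(NO2) = (2/1) × 1.939 = 3.878 mol
P(NO2) = nRT/V = 3.878 × 8.314 × 448 / 15.5 = 931.9 kPa

932 kPa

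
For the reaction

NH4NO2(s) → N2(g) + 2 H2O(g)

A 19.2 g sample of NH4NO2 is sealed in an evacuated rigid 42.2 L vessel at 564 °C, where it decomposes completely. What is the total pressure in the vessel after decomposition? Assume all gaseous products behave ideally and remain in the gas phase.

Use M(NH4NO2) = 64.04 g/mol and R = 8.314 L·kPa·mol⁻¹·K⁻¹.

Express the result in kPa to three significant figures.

n(NH4NO2) = 19.2 / 64.04 = 0.2998 mol
n(gas produced) = (3/1) × 0.2998 = 0.8994 mol
P = nRT/V = 0.8994 × 8.314 × 837.15 / 42.2 = 148.3 kPa

148 kPa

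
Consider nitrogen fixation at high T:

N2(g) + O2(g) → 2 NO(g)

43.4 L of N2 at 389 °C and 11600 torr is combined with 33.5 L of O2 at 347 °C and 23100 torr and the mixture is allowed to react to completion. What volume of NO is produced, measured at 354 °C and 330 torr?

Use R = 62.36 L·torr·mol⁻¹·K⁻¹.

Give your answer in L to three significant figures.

2890 L

n(N2) = PV/RT = (11600 × 43.4) / (62.36 × 662.15) = 12.19 mol
n(O2) = PV/RT = (23100 × 33.5) / (62.36 × 620.15) = 20.01 mol
For 12.19 mol N2, stoichiometry requires (1/1) × 12.19 = 12.19 mol O2; 20.01 mol is available, so N2 is limiting.
n(NO) = (2/1) × 12.19 = 24.38 mol
V(NO) = nRT/P = 24.38 × 62.36 × 627.15 / 330 = 2889 L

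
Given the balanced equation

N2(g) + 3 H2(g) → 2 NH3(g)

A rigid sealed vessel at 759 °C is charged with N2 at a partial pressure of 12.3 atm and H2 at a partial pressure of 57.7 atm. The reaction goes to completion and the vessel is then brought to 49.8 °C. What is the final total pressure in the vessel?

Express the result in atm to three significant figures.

14.2 atm

At constant V, partial pressures at 759 °C are proportional to moles, so apply stoichiometry directly to pressures.
P(H2) required for 12.3 atm of N2 = (3/1) × 12.3 = 36.90 atm; available 57.7 atm, so N2 is limiting.
P(H2) remaining = 57.7 − (3/1) × 12.3 = 20.80 atm
P(gaseous products) = (2)/1 × 12.3 = 24.60 atm
P_total at 759 °C = 20.80 + 24.60 = 45.40 atm
Scaling to 49.8 °C: P = 45.40 × 322.95/1032.15 = 14.21 atm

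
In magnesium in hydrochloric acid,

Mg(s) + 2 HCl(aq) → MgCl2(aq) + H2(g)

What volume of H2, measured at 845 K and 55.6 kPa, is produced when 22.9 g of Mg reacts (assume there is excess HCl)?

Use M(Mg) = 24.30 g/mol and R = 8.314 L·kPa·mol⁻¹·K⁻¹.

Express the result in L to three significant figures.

119 L

n(Mg) = 22.90 / 24.30 = 0.9424 mol
n(H2) = (1/1) × 0.9424 = 0.9424 mol
V = nRT/P = 0.9424 × 8.314 × 845 / 55.6 = 119.1 L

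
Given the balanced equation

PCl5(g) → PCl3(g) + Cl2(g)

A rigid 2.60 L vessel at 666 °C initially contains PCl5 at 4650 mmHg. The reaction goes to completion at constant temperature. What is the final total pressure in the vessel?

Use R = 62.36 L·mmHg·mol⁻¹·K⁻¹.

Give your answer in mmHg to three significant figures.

Since T and V are fixed, P_final/P_initial = n_final/n_initial = 2/1.
P_final = (2/1) × 4650 = 9300 mmHg

9300 mmHg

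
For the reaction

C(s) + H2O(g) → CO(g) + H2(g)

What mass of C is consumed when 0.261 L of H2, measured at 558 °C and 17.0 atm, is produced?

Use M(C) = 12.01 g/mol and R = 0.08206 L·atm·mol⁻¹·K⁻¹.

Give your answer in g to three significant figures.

0.781 g

n(H2) = PV/RT = (17.0 × 0.261) / (0.08206 × 831.15) = 0.06505 mol
n(C) = (1/1) × 0.06505 = 0.06505 mol
m(C) = 0.06505 × 12.01 = 0.7813 g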